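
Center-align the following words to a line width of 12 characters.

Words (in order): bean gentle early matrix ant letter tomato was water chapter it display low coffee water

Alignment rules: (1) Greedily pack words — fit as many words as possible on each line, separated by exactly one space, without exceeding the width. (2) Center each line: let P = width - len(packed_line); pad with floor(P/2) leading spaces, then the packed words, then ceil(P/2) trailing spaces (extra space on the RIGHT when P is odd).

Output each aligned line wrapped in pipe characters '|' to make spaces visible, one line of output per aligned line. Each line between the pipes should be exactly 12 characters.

Answer: |bean gentle |
|early matrix|
| ant letter |
| tomato was |
|   water    |
| chapter it |
|display low |
|coffee water|

Derivation:
Line 1: ['bean', 'gentle'] (min_width=11, slack=1)
Line 2: ['early', 'matrix'] (min_width=12, slack=0)
Line 3: ['ant', 'letter'] (min_width=10, slack=2)
Line 4: ['tomato', 'was'] (min_width=10, slack=2)
Line 5: ['water'] (min_width=5, slack=7)
Line 6: ['chapter', 'it'] (min_width=10, slack=2)
Line 7: ['display', 'low'] (min_width=11, slack=1)
Line 8: ['coffee', 'water'] (min_width=12, slack=0)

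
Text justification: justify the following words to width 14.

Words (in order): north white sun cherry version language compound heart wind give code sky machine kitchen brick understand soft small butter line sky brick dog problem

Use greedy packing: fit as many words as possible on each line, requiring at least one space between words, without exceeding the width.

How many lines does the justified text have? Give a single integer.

Line 1: ['north', 'white'] (min_width=11, slack=3)
Line 2: ['sun', 'cherry'] (min_width=10, slack=4)
Line 3: ['version'] (min_width=7, slack=7)
Line 4: ['language'] (min_width=8, slack=6)
Line 5: ['compound', 'heart'] (min_width=14, slack=0)
Line 6: ['wind', 'give', 'code'] (min_width=14, slack=0)
Line 7: ['sky', 'machine'] (min_width=11, slack=3)
Line 8: ['kitchen', 'brick'] (min_width=13, slack=1)
Line 9: ['understand'] (min_width=10, slack=4)
Line 10: ['soft', 'small'] (min_width=10, slack=4)
Line 11: ['butter', 'line'] (min_width=11, slack=3)
Line 12: ['sky', 'brick', 'dog'] (min_width=13, slack=1)
Line 13: ['problem'] (min_width=7, slack=7)
Total lines: 13

Answer: 13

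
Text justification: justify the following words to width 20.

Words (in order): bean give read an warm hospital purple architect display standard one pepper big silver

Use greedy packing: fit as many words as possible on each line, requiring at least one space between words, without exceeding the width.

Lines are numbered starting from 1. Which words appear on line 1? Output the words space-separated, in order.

Answer: bean give read an

Derivation:
Line 1: ['bean', 'give', 'read', 'an'] (min_width=17, slack=3)
Line 2: ['warm', 'hospital', 'purple'] (min_width=20, slack=0)
Line 3: ['architect', 'display'] (min_width=17, slack=3)
Line 4: ['standard', 'one', 'pepper'] (min_width=19, slack=1)
Line 5: ['big', 'silver'] (min_width=10, slack=10)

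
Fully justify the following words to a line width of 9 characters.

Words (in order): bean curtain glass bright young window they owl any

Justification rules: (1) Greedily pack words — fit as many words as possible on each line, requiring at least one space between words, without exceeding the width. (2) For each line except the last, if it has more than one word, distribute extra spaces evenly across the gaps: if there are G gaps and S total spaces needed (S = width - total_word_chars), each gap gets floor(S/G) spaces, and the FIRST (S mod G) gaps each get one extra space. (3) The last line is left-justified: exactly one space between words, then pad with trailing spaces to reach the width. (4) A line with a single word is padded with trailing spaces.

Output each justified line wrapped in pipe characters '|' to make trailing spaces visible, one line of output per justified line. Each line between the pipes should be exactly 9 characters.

Line 1: ['bean'] (min_width=4, slack=5)
Line 2: ['curtain'] (min_width=7, slack=2)
Line 3: ['glass'] (min_width=5, slack=4)
Line 4: ['bright'] (min_width=6, slack=3)
Line 5: ['young'] (min_width=5, slack=4)
Line 6: ['window'] (min_width=6, slack=3)
Line 7: ['they', 'owl'] (min_width=8, slack=1)
Line 8: ['any'] (min_width=3, slack=6)

Answer: |bean     |
|curtain  |
|glass    |
|bright   |
|young    |
|window   |
|they  owl|
|any      |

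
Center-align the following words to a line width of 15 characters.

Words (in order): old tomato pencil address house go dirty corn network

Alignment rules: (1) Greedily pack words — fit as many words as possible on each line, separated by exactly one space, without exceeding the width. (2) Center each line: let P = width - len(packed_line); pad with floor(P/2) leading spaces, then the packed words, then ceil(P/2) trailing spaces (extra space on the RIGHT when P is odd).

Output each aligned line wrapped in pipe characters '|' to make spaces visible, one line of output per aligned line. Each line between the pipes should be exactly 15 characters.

Answer: |  old tomato   |
|pencil address |
|house go dirty |
| corn network  |

Derivation:
Line 1: ['old', 'tomato'] (min_width=10, slack=5)
Line 2: ['pencil', 'address'] (min_width=14, slack=1)
Line 3: ['house', 'go', 'dirty'] (min_width=14, slack=1)
Line 4: ['corn', 'network'] (min_width=12, slack=3)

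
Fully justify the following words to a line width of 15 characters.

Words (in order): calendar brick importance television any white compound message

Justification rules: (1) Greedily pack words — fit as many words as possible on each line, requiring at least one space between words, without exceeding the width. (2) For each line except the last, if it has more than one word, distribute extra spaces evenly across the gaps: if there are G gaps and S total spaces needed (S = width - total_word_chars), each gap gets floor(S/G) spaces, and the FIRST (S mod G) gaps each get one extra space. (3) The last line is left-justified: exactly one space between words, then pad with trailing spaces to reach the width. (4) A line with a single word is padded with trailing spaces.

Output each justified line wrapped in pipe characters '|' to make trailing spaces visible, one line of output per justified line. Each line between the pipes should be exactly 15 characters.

Answer: |calendar  brick|
|importance     |
|television  any|
|white  compound|
|message        |

Derivation:
Line 1: ['calendar', 'brick'] (min_width=14, slack=1)
Line 2: ['importance'] (min_width=10, slack=5)
Line 3: ['television', 'any'] (min_width=14, slack=1)
Line 4: ['white', 'compound'] (min_width=14, slack=1)
Line 5: ['message'] (min_width=7, slack=8)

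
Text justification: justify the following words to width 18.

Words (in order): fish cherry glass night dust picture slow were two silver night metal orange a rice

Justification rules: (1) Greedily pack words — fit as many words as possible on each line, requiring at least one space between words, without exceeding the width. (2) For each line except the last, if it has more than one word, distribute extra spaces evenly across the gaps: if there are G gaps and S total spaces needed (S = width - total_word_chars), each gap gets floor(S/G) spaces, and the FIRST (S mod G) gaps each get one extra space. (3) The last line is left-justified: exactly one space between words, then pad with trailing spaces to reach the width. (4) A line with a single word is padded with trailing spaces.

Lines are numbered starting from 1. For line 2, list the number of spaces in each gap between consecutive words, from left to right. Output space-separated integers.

Line 1: ['fish', 'cherry', 'glass'] (min_width=17, slack=1)
Line 2: ['night', 'dust', 'picture'] (min_width=18, slack=0)
Line 3: ['slow', 'were', 'two'] (min_width=13, slack=5)
Line 4: ['silver', 'night', 'metal'] (min_width=18, slack=0)
Line 5: ['orange', 'a', 'rice'] (min_width=13, slack=5)

Answer: 1 1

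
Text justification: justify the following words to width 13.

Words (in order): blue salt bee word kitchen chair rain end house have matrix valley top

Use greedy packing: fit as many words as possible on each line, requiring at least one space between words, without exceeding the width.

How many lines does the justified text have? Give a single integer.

Answer: 6

Derivation:
Line 1: ['blue', 'salt', 'bee'] (min_width=13, slack=0)
Line 2: ['word', 'kitchen'] (min_width=12, slack=1)
Line 3: ['chair', 'rain'] (min_width=10, slack=3)
Line 4: ['end', 'house'] (min_width=9, slack=4)
Line 5: ['have', 'matrix'] (min_width=11, slack=2)
Line 6: ['valley', 'top'] (min_width=10, slack=3)
Total lines: 6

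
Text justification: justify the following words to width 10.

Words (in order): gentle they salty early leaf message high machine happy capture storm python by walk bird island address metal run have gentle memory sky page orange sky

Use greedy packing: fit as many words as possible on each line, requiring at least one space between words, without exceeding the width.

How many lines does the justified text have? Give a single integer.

Answer: 19

Derivation:
Line 1: ['gentle'] (min_width=6, slack=4)
Line 2: ['they', 'salty'] (min_width=10, slack=0)
Line 3: ['early', 'leaf'] (min_width=10, slack=0)
Line 4: ['message'] (min_width=7, slack=3)
Line 5: ['high'] (min_width=4, slack=6)
Line 6: ['machine'] (min_width=7, slack=3)
Line 7: ['happy'] (min_width=5, slack=5)
Line 8: ['capture'] (min_width=7, slack=3)
Line 9: ['storm'] (min_width=5, slack=5)
Line 10: ['python', 'by'] (min_width=9, slack=1)
Line 11: ['walk', 'bird'] (min_width=9, slack=1)
Line 12: ['island'] (min_width=6, slack=4)
Line 13: ['address'] (min_width=7, slack=3)
Line 14: ['metal', 'run'] (min_width=9, slack=1)
Line 15: ['have'] (min_width=4, slack=6)
Line 16: ['gentle'] (min_width=6, slack=4)
Line 17: ['memory', 'sky'] (min_width=10, slack=0)
Line 18: ['page'] (min_width=4, slack=6)
Line 19: ['orange', 'sky'] (min_width=10, slack=0)
Total lines: 19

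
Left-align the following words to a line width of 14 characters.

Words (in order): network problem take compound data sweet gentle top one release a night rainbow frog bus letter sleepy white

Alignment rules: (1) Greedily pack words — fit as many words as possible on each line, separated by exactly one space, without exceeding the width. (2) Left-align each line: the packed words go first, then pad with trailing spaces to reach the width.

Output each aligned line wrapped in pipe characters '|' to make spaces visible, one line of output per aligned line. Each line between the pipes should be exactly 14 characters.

Answer: |network       |
|problem take  |
|compound data |
|sweet gentle  |
|top one       |
|release a     |
|night rainbow |
|frog bus      |
|letter sleepy |
|white         |

Derivation:
Line 1: ['network'] (min_width=7, slack=7)
Line 2: ['problem', 'take'] (min_width=12, slack=2)
Line 3: ['compound', 'data'] (min_width=13, slack=1)
Line 4: ['sweet', 'gentle'] (min_width=12, slack=2)
Line 5: ['top', 'one'] (min_width=7, slack=7)
Line 6: ['release', 'a'] (min_width=9, slack=5)
Line 7: ['night', 'rainbow'] (min_width=13, slack=1)
Line 8: ['frog', 'bus'] (min_width=8, slack=6)
Line 9: ['letter', 'sleepy'] (min_width=13, slack=1)
Line 10: ['white'] (min_width=5, slack=9)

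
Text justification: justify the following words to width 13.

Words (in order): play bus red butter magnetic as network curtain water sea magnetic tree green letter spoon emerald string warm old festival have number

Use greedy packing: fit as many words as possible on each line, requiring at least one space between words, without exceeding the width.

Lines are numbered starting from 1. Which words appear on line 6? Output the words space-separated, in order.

Line 1: ['play', 'bus', 'red'] (min_width=12, slack=1)
Line 2: ['butter'] (min_width=6, slack=7)
Line 3: ['magnetic', 'as'] (min_width=11, slack=2)
Line 4: ['network'] (min_width=7, slack=6)
Line 5: ['curtain', 'water'] (min_width=13, slack=0)
Line 6: ['sea', 'magnetic'] (min_width=12, slack=1)
Line 7: ['tree', 'green'] (min_width=10, slack=3)
Line 8: ['letter', 'spoon'] (min_width=12, slack=1)
Line 9: ['emerald'] (min_width=7, slack=6)
Line 10: ['string', 'warm'] (min_width=11, slack=2)
Line 11: ['old', 'festival'] (min_width=12, slack=1)
Line 12: ['have', 'number'] (min_width=11, slack=2)

Answer: sea magnetic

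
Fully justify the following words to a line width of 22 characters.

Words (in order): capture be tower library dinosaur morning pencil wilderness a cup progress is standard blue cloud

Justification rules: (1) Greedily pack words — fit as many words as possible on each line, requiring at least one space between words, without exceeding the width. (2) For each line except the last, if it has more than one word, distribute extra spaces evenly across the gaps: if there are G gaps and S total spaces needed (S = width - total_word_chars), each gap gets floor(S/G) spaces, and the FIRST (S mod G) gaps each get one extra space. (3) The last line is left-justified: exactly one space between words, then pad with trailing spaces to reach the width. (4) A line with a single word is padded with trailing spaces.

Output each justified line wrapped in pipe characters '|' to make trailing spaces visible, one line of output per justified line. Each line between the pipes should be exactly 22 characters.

Answer: |capture    be    tower|
|library       dinosaur|
|morning         pencil|
|wilderness    a    cup|
|progress  is  standard|
|blue cloud            |

Derivation:
Line 1: ['capture', 'be', 'tower'] (min_width=16, slack=6)
Line 2: ['library', 'dinosaur'] (min_width=16, slack=6)
Line 3: ['morning', 'pencil'] (min_width=14, slack=8)
Line 4: ['wilderness', 'a', 'cup'] (min_width=16, slack=6)
Line 5: ['progress', 'is', 'standard'] (min_width=20, slack=2)
Line 6: ['blue', 'cloud'] (min_width=10, slack=12)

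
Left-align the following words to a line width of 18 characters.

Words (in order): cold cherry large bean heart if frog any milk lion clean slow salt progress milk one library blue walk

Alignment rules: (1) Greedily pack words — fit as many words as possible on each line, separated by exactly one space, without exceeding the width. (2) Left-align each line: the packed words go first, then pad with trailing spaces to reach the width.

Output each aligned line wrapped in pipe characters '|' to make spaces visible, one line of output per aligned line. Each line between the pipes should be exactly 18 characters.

Line 1: ['cold', 'cherry', 'large'] (min_width=17, slack=1)
Line 2: ['bean', 'heart', 'if', 'frog'] (min_width=18, slack=0)
Line 3: ['any', 'milk', 'lion'] (min_width=13, slack=5)
Line 4: ['clean', 'slow', 'salt'] (min_width=15, slack=3)
Line 5: ['progress', 'milk', 'one'] (min_width=17, slack=1)
Line 6: ['library', 'blue', 'walk'] (min_width=17, slack=1)

Answer: |cold cherry large |
|bean heart if frog|
|any milk lion     |
|clean slow salt   |
|progress milk one |
|library blue walk |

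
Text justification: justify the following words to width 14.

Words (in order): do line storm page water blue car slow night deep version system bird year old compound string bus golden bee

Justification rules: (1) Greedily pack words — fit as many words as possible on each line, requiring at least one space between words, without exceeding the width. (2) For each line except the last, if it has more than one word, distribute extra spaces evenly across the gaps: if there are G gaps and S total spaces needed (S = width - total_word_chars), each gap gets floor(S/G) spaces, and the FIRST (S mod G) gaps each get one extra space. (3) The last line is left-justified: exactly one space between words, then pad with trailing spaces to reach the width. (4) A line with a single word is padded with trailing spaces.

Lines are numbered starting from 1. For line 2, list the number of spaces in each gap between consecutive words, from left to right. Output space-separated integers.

Answer: 5

Derivation:
Line 1: ['do', 'line', 'storm'] (min_width=13, slack=1)
Line 2: ['page', 'water'] (min_width=10, slack=4)
Line 3: ['blue', 'car', 'slow'] (min_width=13, slack=1)
Line 4: ['night', 'deep'] (min_width=10, slack=4)
Line 5: ['version', 'system'] (min_width=14, slack=0)
Line 6: ['bird', 'year', 'old'] (min_width=13, slack=1)
Line 7: ['compound'] (min_width=8, slack=6)
Line 8: ['string', 'bus'] (min_width=10, slack=4)
Line 9: ['golden', 'bee'] (min_width=10, slack=4)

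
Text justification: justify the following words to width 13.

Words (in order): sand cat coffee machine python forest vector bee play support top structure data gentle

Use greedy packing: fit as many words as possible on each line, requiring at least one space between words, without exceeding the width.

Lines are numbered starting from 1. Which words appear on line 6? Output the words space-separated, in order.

Answer: play support

Derivation:
Line 1: ['sand', 'cat'] (min_width=8, slack=5)
Line 2: ['coffee'] (min_width=6, slack=7)
Line 3: ['machine'] (min_width=7, slack=6)
Line 4: ['python', 'forest'] (min_width=13, slack=0)
Line 5: ['vector', 'bee'] (min_width=10, slack=3)
Line 6: ['play', 'support'] (min_width=12, slack=1)
Line 7: ['top', 'structure'] (min_width=13, slack=0)
Line 8: ['data', 'gentle'] (min_width=11, slack=2)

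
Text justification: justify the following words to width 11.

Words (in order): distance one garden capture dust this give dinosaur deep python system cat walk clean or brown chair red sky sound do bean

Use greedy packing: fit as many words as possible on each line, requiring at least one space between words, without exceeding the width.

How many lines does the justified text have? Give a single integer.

Answer: 13

Derivation:
Line 1: ['distance'] (min_width=8, slack=3)
Line 2: ['one', 'garden'] (min_width=10, slack=1)
Line 3: ['capture'] (min_width=7, slack=4)
Line 4: ['dust', 'this'] (min_width=9, slack=2)
Line 5: ['give'] (min_width=4, slack=7)
Line 6: ['dinosaur'] (min_width=8, slack=3)
Line 7: ['deep', 'python'] (min_width=11, slack=0)
Line 8: ['system', 'cat'] (min_width=10, slack=1)
Line 9: ['walk', 'clean'] (min_width=10, slack=1)
Line 10: ['or', 'brown'] (min_width=8, slack=3)
Line 11: ['chair', 'red'] (min_width=9, slack=2)
Line 12: ['sky', 'sound'] (min_width=9, slack=2)
Line 13: ['do', 'bean'] (min_width=7, slack=4)
Total lines: 13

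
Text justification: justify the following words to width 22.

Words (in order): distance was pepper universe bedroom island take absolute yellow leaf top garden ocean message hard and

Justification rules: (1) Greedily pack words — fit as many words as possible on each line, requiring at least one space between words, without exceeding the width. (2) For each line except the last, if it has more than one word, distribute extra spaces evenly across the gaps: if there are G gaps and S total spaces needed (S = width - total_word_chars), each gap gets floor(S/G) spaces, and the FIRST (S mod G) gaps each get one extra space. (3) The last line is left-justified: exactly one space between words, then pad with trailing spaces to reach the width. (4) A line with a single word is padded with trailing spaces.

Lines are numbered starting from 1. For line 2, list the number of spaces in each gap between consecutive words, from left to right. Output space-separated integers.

Answer: 7

Derivation:
Line 1: ['distance', 'was', 'pepper'] (min_width=19, slack=3)
Line 2: ['universe', 'bedroom'] (min_width=16, slack=6)
Line 3: ['island', 'take', 'absolute'] (min_width=20, slack=2)
Line 4: ['yellow', 'leaf', 'top', 'garden'] (min_width=22, slack=0)
Line 5: ['ocean', 'message', 'hard', 'and'] (min_width=22, slack=0)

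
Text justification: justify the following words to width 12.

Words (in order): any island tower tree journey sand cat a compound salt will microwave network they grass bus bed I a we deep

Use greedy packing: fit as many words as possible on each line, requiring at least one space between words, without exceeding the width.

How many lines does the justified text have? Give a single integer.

Answer: 11

Derivation:
Line 1: ['any', 'island'] (min_width=10, slack=2)
Line 2: ['tower', 'tree'] (min_width=10, slack=2)
Line 3: ['journey', 'sand'] (min_width=12, slack=0)
Line 4: ['cat', 'a'] (min_width=5, slack=7)
Line 5: ['compound'] (min_width=8, slack=4)
Line 6: ['salt', 'will'] (min_width=9, slack=3)
Line 7: ['microwave'] (min_width=9, slack=3)
Line 8: ['network', 'they'] (min_width=12, slack=0)
Line 9: ['grass', 'bus'] (min_width=9, slack=3)
Line 10: ['bed', 'I', 'a', 'we'] (min_width=10, slack=2)
Line 11: ['deep'] (min_width=4, slack=8)
Total lines: 11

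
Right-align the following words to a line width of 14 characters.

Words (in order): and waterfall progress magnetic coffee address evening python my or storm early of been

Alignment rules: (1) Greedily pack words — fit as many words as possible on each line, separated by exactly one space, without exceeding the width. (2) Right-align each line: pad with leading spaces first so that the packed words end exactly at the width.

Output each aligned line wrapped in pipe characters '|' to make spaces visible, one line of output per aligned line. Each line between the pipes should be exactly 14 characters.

Line 1: ['and', 'waterfall'] (min_width=13, slack=1)
Line 2: ['progress'] (min_width=8, slack=6)
Line 3: ['magnetic'] (min_width=8, slack=6)
Line 4: ['coffee', 'address'] (min_width=14, slack=0)
Line 5: ['evening', 'python'] (min_width=14, slack=0)
Line 6: ['my', 'or', 'storm'] (min_width=11, slack=3)
Line 7: ['early', 'of', 'been'] (min_width=13, slack=1)

Answer: | and waterfall|
|      progress|
|      magnetic|
|coffee address|
|evening python|
|   my or storm|
| early of been|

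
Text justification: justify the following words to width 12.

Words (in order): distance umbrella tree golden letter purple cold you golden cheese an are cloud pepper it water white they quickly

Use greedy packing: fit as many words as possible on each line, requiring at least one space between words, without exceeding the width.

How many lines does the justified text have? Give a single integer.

Line 1: ['distance'] (min_width=8, slack=4)
Line 2: ['umbrella'] (min_width=8, slack=4)
Line 3: ['tree', 'golden'] (min_width=11, slack=1)
Line 4: ['letter'] (min_width=6, slack=6)
Line 5: ['purple', 'cold'] (min_width=11, slack=1)
Line 6: ['you', 'golden'] (min_width=10, slack=2)
Line 7: ['cheese', 'an'] (min_width=9, slack=3)
Line 8: ['are', 'cloud'] (min_width=9, slack=3)
Line 9: ['pepper', 'it'] (min_width=9, slack=3)
Line 10: ['water', 'white'] (min_width=11, slack=1)
Line 11: ['they', 'quickly'] (min_width=12, slack=0)
Total lines: 11

Answer: 11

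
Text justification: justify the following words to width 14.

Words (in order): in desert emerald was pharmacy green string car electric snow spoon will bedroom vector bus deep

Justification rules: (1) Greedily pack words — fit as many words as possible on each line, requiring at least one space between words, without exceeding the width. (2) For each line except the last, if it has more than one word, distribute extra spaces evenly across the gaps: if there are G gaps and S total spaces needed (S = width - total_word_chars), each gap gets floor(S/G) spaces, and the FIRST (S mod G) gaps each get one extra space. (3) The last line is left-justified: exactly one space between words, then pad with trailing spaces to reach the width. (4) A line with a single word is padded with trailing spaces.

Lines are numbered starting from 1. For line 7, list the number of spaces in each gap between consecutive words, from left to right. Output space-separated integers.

Answer: 1

Derivation:
Line 1: ['in', 'desert'] (min_width=9, slack=5)
Line 2: ['emerald', 'was'] (min_width=11, slack=3)
Line 3: ['pharmacy', 'green'] (min_width=14, slack=0)
Line 4: ['string', 'car'] (min_width=10, slack=4)
Line 5: ['electric', 'snow'] (min_width=13, slack=1)
Line 6: ['spoon', 'will'] (min_width=10, slack=4)
Line 7: ['bedroom', 'vector'] (min_width=14, slack=0)
Line 8: ['bus', 'deep'] (min_width=8, slack=6)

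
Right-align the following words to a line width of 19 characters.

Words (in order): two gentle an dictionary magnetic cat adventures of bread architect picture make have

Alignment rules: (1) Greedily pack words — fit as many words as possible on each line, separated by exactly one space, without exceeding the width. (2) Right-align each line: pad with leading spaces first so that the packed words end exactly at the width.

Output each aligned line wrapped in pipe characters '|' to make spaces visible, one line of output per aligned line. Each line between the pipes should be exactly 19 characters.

Answer: |      two gentle an|
|dictionary magnetic|
|  cat adventures of|
|    bread architect|
|  picture make have|

Derivation:
Line 1: ['two', 'gentle', 'an'] (min_width=13, slack=6)
Line 2: ['dictionary', 'magnetic'] (min_width=19, slack=0)
Line 3: ['cat', 'adventures', 'of'] (min_width=17, slack=2)
Line 4: ['bread', 'architect'] (min_width=15, slack=4)
Line 5: ['picture', 'make', 'have'] (min_width=17, slack=2)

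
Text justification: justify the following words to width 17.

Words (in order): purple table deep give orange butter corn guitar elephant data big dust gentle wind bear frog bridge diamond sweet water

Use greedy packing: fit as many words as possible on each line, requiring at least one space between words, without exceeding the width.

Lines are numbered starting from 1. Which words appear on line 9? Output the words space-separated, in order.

Line 1: ['purple', 'table', 'deep'] (min_width=17, slack=0)
Line 2: ['give', 'orange'] (min_width=11, slack=6)
Line 3: ['butter', 'corn'] (min_width=11, slack=6)
Line 4: ['guitar', 'elephant'] (min_width=15, slack=2)
Line 5: ['data', 'big', 'dust'] (min_width=13, slack=4)
Line 6: ['gentle', 'wind', 'bear'] (min_width=16, slack=1)
Line 7: ['frog', 'bridge'] (min_width=11, slack=6)
Line 8: ['diamond', 'sweet'] (min_width=13, slack=4)
Line 9: ['water'] (min_width=5, slack=12)

Answer: water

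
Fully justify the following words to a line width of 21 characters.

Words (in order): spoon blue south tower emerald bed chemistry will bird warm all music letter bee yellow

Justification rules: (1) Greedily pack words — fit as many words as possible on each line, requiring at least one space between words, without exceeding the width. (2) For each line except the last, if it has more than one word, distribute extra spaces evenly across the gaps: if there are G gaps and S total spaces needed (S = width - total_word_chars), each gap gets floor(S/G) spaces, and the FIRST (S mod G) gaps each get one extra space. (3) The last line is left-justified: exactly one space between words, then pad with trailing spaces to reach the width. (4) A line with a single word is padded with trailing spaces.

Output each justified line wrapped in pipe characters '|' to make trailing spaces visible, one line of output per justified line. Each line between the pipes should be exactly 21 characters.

Line 1: ['spoon', 'blue', 'south'] (min_width=16, slack=5)
Line 2: ['tower', 'emerald', 'bed'] (min_width=17, slack=4)
Line 3: ['chemistry', 'will', 'bird'] (min_width=19, slack=2)
Line 4: ['warm', 'all', 'music', 'letter'] (min_width=21, slack=0)
Line 5: ['bee', 'yellow'] (min_width=10, slack=11)

Answer: |spoon    blue   south|
|tower   emerald   bed|
|chemistry  will  bird|
|warm all music letter|
|bee yellow           |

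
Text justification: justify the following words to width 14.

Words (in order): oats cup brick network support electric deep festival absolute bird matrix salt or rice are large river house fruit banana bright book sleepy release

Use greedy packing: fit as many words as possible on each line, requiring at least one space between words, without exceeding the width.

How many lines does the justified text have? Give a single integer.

Line 1: ['oats', 'cup', 'brick'] (min_width=14, slack=0)
Line 2: ['network'] (min_width=7, slack=7)
Line 3: ['support'] (min_width=7, slack=7)
Line 4: ['electric', 'deep'] (min_width=13, slack=1)
Line 5: ['festival'] (min_width=8, slack=6)
Line 6: ['absolute', 'bird'] (min_width=13, slack=1)
Line 7: ['matrix', 'salt', 'or'] (min_width=14, slack=0)
Line 8: ['rice', 'are', 'large'] (min_width=14, slack=0)
Line 9: ['river', 'house'] (min_width=11, slack=3)
Line 10: ['fruit', 'banana'] (min_width=12, slack=2)
Line 11: ['bright', 'book'] (min_width=11, slack=3)
Line 12: ['sleepy', 'release'] (min_width=14, slack=0)
Total lines: 12

Answer: 12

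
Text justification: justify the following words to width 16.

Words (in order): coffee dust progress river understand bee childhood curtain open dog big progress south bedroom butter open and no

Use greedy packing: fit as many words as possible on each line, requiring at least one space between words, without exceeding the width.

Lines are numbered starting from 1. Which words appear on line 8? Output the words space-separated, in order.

Answer: butter open and

Derivation:
Line 1: ['coffee', 'dust'] (min_width=11, slack=5)
Line 2: ['progress', 'river'] (min_width=14, slack=2)
Line 3: ['understand', 'bee'] (min_width=14, slack=2)
Line 4: ['childhood'] (min_width=9, slack=7)
Line 5: ['curtain', 'open', 'dog'] (min_width=16, slack=0)
Line 6: ['big', 'progress'] (min_width=12, slack=4)
Line 7: ['south', 'bedroom'] (min_width=13, slack=3)
Line 8: ['butter', 'open', 'and'] (min_width=15, slack=1)
Line 9: ['no'] (min_width=2, slack=14)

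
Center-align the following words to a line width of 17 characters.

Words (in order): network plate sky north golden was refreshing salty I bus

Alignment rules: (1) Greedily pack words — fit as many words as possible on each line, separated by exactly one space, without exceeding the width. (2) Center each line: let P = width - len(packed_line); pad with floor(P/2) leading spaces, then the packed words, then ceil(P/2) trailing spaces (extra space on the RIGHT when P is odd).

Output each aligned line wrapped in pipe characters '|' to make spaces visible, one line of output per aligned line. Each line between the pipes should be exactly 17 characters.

Answer: |network plate sky|
|north golden was |
|refreshing salty |
|      I bus      |

Derivation:
Line 1: ['network', 'plate', 'sky'] (min_width=17, slack=0)
Line 2: ['north', 'golden', 'was'] (min_width=16, slack=1)
Line 3: ['refreshing', 'salty'] (min_width=16, slack=1)
Line 4: ['I', 'bus'] (min_width=5, slack=12)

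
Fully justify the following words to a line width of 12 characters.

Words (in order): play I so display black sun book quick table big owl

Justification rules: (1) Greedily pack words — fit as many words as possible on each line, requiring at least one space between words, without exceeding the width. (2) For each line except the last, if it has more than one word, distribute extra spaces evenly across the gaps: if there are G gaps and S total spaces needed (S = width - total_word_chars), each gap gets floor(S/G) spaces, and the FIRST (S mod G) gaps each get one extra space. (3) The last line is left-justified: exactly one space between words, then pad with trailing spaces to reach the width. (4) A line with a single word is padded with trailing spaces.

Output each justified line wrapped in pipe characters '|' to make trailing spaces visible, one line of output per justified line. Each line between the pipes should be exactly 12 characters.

Line 1: ['play', 'I', 'so'] (min_width=9, slack=3)
Line 2: ['display'] (min_width=7, slack=5)
Line 3: ['black', 'sun'] (min_width=9, slack=3)
Line 4: ['book', 'quick'] (min_width=10, slack=2)
Line 5: ['table', 'big'] (min_width=9, slack=3)
Line 6: ['owl'] (min_width=3, slack=9)

Answer: |play   I  so|
|display     |
|black    sun|
|book   quick|
|table    big|
|owl         |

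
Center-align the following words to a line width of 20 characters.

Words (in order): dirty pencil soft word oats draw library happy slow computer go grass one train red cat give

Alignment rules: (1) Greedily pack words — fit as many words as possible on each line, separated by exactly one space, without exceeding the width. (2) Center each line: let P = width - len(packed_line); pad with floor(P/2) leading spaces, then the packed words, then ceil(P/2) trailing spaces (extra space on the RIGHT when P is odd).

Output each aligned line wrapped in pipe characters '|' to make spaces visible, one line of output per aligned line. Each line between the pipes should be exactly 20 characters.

Answer: | dirty pencil soft  |
|   word oats draw   |
| library happy slow |
| computer go grass  |
| one train red cat  |
|        give        |

Derivation:
Line 1: ['dirty', 'pencil', 'soft'] (min_width=17, slack=3)
Line 2: ['word', 'oats', 'draw'] (min_width=14, slack=6)
Line 3: ['library', 'happy', 'slow'] (min_width=18, slack=2)
Line 4: ['computer', 'go', 'grass'] (min_width=17, slack=3)
Line 5: ['one', 'train', 'red', 'cat'] (min_width=17, slack=3)
Line 6: ['give'] (min_width=4, slack=16)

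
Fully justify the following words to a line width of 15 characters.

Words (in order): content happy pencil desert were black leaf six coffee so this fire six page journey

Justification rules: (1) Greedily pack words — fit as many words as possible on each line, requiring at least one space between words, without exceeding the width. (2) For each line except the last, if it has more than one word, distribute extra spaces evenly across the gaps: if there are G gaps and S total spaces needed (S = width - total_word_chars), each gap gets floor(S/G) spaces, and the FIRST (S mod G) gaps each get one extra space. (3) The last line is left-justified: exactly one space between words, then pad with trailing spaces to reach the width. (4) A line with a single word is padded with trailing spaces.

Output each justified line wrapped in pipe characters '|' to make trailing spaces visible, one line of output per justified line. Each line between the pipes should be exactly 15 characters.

Line 1: ['content', 'happy'] (min_width=13, slack=2)
Line 2: ['pencil', 'desert'] (min_width=13, slack=2)
Line 3: ['were', 'black', 'leaf'] (min_width=15, slack=0)
Line 4: ['six', 'coffee', 'so'] (min_width=13, slack=2)
Line 5: ['this', 'fire', 'six'] (min_width=13, slack=2)
Line 6: ['page', 'journey'] (min_width=12, slack=3)

Answer: |content   happy|
|pencil   desert|
|were black leaf|
|six  coffee  so|
|this  fire  six|
|page journey   |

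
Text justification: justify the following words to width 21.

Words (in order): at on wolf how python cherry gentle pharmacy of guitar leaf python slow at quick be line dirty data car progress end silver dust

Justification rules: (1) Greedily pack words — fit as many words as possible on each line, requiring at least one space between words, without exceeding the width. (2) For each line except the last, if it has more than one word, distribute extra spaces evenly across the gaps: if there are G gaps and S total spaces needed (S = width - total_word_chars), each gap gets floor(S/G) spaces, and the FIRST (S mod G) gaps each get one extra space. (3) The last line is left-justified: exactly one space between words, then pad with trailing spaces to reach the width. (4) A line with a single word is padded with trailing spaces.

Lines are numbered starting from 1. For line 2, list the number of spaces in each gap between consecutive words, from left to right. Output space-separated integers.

Answer: 9

Derivation:
Line 1: ['at', 'on', 'wolf', 'how', 'python'] (min_width=21, slack=0)
Line 2: ['cherry', 'gentle'] (min_width=13, slack=8)
Line 3: ['pharmacy', 'of', 'guitar'] (min_width=18, slack=3)
Line 4: ['leaf', 'python', 'slow', 'at'] (min_width=19, slack=2)
Line 5: ['quick', 'be', 'line', 'dirty'] (min_width=19, slack=2)
Line 6: ['data', 'car', 'progress', 'end'] (min_width=21, slack=0)
Line 7: ['silver', 'dust'] (min_width=11, slack=10)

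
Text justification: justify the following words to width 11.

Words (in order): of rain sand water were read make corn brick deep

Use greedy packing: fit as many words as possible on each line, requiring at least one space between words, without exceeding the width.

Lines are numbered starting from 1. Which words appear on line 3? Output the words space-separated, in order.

Answer: were read

Derivation:
Line 1: ['of', 'rain'] (min_width=7, slack=4)
Line 2: ['sand', 'water'] (min_width=10, slack=1)
Line 3: ['were', 'read'] (min_width=9, slack=2)
Line 4: ['make', 'corn'] (min_width=9, slack=2)
Line 5: ['brick', 'deep'] (min_width=10, slack=1)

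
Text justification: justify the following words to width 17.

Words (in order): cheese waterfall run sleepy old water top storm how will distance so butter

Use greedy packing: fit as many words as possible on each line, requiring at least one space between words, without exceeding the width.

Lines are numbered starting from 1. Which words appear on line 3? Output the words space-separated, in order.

Answer: water top storm

Derivation:
Line 1: ['cheese', 'waterfall'] (min_width=16, slack=1)
Line 2: ['run', 'sleepy', 'old'] (min_width=14, slack=3)
Line 3: ['water', 'top', 'storm'] (min_width=15, slack=2)
Line 4: ['how', 'will', 'distance'] (min_width=17, slack=0)
Line 5: ['so', 'butter'] (min_width=9, slack=8)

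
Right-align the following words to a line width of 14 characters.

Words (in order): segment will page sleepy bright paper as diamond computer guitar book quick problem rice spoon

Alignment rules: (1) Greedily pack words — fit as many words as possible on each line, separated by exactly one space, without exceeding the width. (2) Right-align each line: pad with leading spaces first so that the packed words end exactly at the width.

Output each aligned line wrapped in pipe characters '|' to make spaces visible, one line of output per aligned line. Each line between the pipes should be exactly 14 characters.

Answer: |  segment will|
|   page sleepy|
|  bright paper|
|    as diamond|
|      computer|
|   guitar book|
| quick problem|
|    rice spoon|

Derivation:
Line 1: ['segment', 'will'] (min_width=12, slack=2)
Line 2: ['page', 'sleepy'] (min_width=11, slack=3)
Line 3: ['bright', 'paper'] (min_width=12, slack=2)
Line 4: ['as', 'diamond'] (min_width=10, slack=4)
Line 5: ['computer'] (min_width=8, slack=6)
Line 6: ['guitar', 'book'] (min_width=11, slack=3)
Line 7: ['quick', 'problem'] (min_width=13, slack=1)
Line 8: ['rice', 'spoon'] (min_width=10, slack=4)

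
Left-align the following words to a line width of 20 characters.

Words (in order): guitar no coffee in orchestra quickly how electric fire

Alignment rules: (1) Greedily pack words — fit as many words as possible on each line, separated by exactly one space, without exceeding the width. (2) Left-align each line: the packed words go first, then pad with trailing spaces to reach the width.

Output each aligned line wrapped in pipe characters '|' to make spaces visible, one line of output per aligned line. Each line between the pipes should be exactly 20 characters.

Line 1: ['guitar', 'no', 'coffee', 'in'] (min_width=19, slack=1)
Line 2: ['orchestra', 'quickly'] (min_width=17, slack=3)
Line 3: ['how', 'electric', 'fire'] (min_width=17, slack=3)

Answer: |guitar no coffee in |
|orchestra quickly   |
|how electric fire   |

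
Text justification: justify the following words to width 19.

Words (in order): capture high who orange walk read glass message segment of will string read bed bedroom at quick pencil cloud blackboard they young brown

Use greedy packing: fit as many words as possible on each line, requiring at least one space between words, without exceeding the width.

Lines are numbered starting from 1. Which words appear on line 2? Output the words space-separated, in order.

Line 1: ['capture', 'high', 'who'] (min_width=16, slack=3)
Line 2: ['orange', 'walk', 'read'] (min_width=16, slack=3)
Line 3: ['glass', 'message'] (min_width=13, slack=6)
Line 4: ['segment', 'of', 'will'] (min_width=15, slack=4)
Line 5: ['string', 'read', 'bed'] (min_width=15, slack=4)
Line 6: ['bedroom', 'at', 'quick'] (min_width=16, slack=3)
Line 7: ['pencil', 'cloud'] (min_width=12, slack=7)
Line 8: ['blackboard', 'they'] (min_width=15, slack=4)
Line 9: ['young', 'brown'] (min_width=11, slack=8)

Answer: orange walk read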